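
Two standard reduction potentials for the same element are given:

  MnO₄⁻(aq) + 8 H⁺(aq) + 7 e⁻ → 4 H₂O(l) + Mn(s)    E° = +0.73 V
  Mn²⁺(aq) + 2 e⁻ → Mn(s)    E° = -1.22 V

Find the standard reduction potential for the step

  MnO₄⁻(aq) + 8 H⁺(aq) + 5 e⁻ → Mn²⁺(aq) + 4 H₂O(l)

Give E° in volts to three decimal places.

Sequential free energies add, so n₃E°₃ = n₁E°₁ + n₂E°₂.
With n₃ = 7, and the known step contributing 2×(-1.22) V, the unknown satisfies 5·E° = 7×(+0.73) − 2×(-1.22) = +7.550.
E° = +7.550 / 5 = +1.510 V.

+1.510 V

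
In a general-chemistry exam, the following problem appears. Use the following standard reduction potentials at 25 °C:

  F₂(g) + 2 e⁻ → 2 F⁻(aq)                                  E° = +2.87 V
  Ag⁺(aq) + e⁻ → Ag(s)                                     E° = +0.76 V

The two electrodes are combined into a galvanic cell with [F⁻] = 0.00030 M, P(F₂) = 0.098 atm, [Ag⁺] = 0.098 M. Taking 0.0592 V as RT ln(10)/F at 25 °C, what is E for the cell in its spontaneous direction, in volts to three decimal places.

+2.348 V

F₂/F⁻ is the cathode (higher E°), Ag⁺/Ag the anode: E°cell = +2.87 − (+0.76) = +2.11 V, n = 2.
Overall: F₂(g) + 2 Ag(s) → 2 F⁻(aq) + 2 Ag⁺(aq)
Q = [F⁻]^2·[Ag⁺]^2 / (P(F₂)); log Q = -8.055.
E = E° − (0.0592/n) log Q = +2.11 − (0.0592/2)(-8.055) = +2.348 V.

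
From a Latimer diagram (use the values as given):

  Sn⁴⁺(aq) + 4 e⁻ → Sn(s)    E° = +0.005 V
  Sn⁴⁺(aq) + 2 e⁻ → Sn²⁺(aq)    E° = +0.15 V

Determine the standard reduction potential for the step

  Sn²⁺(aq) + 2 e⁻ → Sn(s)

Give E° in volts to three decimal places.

Sequential free energies add, so n₃E°₃ = n₁E°₁ + n₂E°₂.
With n₃ = 4, and the known step contributing 2×(+0.15) V, the unknown satisfies 2·E° = 4×(+0.005) − 2×(+0.15) = -0.280.
E° = -0.280 / 2 = -0.140 V.

-0.140 V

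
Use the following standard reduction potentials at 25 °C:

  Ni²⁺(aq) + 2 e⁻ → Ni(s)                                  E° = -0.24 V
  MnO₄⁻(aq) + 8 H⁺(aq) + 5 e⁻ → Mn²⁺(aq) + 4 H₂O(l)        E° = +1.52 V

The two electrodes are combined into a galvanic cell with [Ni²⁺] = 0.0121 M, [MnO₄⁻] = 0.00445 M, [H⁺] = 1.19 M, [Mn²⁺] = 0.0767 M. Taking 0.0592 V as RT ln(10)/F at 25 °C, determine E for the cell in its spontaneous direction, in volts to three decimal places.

MnO₄⁻/Mn²⁺ is the cathode (higher E°), Ni²⁺/Ni the anode: E°cell = +1.52 − (-0.24) = +1.76 V, n = 10.
Overall: 2 MnO₄⁻(aq) + 16 H⁺(aq) + 5 Ni(s) → 2 Mn²⁺(aq) + 8 H₂O(l) + 5 Ni²⁺(aq)
Q = [Mn²⁺]^2·[Ni²⁺]^5 / ([MnO₄⁻]^2·[H⁺]^16); log Q = -8.322.
E = E° − (0.0592/n) log Q = +1.76 − (0.0592/10)(-8.322) = +1.809 V.

+1.809 V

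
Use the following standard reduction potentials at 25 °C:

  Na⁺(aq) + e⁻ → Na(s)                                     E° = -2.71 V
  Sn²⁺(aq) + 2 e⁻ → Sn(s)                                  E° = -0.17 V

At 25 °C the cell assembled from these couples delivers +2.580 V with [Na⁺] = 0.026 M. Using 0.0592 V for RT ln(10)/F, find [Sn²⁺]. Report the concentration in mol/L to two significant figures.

Sn²⁺/Sn is the cathode, Na⁺/Na the anode: E°cell = +2.54 V, n = 2.
Overall reaction: Sn²⁺(aq) + 2 Na(s) → Sn(s) + 2 Na⁺(aq); Q = [Na⁺]^2/[Sn²⁺]^1.
From E = E° − (0.0592/n) log Q: log Q = (E° − E)·n/0.0592 = (+2.54 − (+2.580))·2/0.0592 = -1.3514.
So 1·log[Sn²⁺] = 2·log(0.026) − log Q = -3.1701 − (-1.3514) = -1.8187; [Sn²⁺] = 10^(-1.8187) ≈ 0.015 M.

0.015 M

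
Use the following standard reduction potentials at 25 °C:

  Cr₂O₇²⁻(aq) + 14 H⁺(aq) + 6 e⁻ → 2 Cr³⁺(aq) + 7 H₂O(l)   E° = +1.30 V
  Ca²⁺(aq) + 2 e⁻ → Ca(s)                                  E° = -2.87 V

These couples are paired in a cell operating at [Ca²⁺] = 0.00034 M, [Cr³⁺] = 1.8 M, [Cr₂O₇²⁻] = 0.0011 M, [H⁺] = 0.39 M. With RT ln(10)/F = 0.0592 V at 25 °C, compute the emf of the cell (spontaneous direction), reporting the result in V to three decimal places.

Cr₂O₇²⁻/Cr³⁺ is the cathode (higher E°), Ca²⁺/Ca the anode: E°cell = +1.30 − (-2.87) = +4.17 V, n = 6.
Overall: Cr₂O₇²⁻(aq) + 14 H⁺(aq) + 3 Ca(s) → 2 Cr³⁺(aq) + 7 H₂O(l) + 3 Ca²⁺(aq)
Q = [Cr³⁺]^2·[Ca²⁺]^3 / ([Cr₂O₇²⁻]·[H⁺]^14); log Q = -1.211.
E = E° − (0.0592/n) log Q = +4.17 − (0.0592/6)(-1.211) = +4.182 V.

+4.182 V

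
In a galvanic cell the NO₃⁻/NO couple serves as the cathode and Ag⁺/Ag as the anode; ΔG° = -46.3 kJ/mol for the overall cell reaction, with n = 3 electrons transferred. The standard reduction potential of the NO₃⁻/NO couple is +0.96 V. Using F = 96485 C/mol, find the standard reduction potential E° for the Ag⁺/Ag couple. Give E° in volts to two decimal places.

+0.80 V

E°cell = −ΔG°/(nF) = −(-46.3×10³)/((3)(96485)) = +0.160 V.
Since NO₃⁻/NO is the cathode and Ag⁺/Ag the anode, E°cell = E°(NO₃⁻/NO) − E°(Ag⁺/Ag).
So E°(Ag⁺/Ag) = E°(NO₃⁻/NO) − E°cell = (+0.96) − (+0.160) = +0.80 V.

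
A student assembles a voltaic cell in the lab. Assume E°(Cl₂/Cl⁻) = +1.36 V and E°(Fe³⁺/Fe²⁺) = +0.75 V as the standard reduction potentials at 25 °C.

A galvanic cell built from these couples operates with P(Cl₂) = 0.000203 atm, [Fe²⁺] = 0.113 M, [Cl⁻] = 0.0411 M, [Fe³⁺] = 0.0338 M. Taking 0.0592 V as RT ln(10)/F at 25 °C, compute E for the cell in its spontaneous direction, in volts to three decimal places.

+0.614 V

Cl₂/Cl⁻ is the cathode (higher E°), Fe³⁺/Fe²⁺ the anode: E°cell = +1.36 − (+0.75) = +0.61 V, n = 2.
Overall: Cl₂(g) + 2 Fe²⁺(aq) → 2 Cl⁻(aq) + 2 Fe³⁺(aq)
Q = [Cl⁻]^2·[Fe³⁺]^2 / (P(Cl₂)·[Fe²⁺]^2); log Q = -0.128.
E = E° − (0.0592/n) log Q = +0.61 − (0.0592/2)(-0.128) = +0.614 V.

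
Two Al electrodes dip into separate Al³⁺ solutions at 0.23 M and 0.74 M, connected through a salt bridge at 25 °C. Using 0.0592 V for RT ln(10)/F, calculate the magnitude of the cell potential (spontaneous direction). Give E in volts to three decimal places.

+0.010 V

For a concentration cell E°cell = 0. The 0.74 M side is the cathode (reduction is favoured where [Al³⁺] is higher).
With n = 3, E = −(0.0592/3) log([Al³⁺]ₐₙ/[Al³⁺]꜀ₐₜ) = −(0.0592/3) log(0.23/0.74) = −(0.0592/3)(-0.508) = +0.010 V.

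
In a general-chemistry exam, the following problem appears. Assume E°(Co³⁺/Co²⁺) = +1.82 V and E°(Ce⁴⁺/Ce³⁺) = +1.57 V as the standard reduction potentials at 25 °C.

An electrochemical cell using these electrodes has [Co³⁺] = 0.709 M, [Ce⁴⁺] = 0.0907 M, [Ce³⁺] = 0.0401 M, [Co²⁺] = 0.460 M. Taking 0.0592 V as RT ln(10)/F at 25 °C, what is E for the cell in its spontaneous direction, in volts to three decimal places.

+0.240 V

Co³⁺/Co²⁺ is the cathode (higher E°), Ce⁴⁺/Ce³⁺ the anode: E°cell = +1.82 − (+1.57) = +0.25 V, n = 1.
Overall: Co³⁺(aq) + Ce³⁺(aq) → Co²⁺(aq) + Ce⁴⁺(aq)
Q = [Co²⁺]·[Ce⁴⁺] / ([Co³⁺]·[Ce³⁺]); log Q = 0.167.
E = E° − (0.0592/n) log Q = +0.25 − (0.0592/1)(0.167) = +0.240 V.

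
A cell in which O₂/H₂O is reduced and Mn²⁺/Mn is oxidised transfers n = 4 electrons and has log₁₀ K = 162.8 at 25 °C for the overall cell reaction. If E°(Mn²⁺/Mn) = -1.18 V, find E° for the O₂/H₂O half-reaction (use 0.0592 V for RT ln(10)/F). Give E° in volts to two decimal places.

E°cell = (0.0592/n)·log K = (0.0592/4)(162.8) = +2.409 V.
Since O₂/H₂O is the cathode and Mn²⁺/Mn the anode, E°cell = E°(O₂/H₂O) − E°(Mn²⁺/Mn).
So E°(O₂/H₂O) = E°cell + E°(Mn²⁺/Mn) = +2.409 + (-1.18) = +1.23 V.

+1.23 V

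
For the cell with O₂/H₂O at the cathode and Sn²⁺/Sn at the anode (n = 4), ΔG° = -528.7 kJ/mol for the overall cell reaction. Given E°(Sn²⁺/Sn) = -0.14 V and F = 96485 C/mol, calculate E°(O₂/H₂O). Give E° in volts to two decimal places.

+1.23 V

E°cell = −ΔG°/(nF) = −(-528.7×10³)/((4)(96485)) = +1.370 V.
Since O₂/H₂O is the cathode and Sn²⁺/Sn the anode, E°cell = E°(O₂/H₂O) − E°(Sn²⁺/Sn).
So E°(O₂/H₂O) = E°cell + E°(Sn²⁺/Sn) = +1.370 + (-0.14) = +1.23 V.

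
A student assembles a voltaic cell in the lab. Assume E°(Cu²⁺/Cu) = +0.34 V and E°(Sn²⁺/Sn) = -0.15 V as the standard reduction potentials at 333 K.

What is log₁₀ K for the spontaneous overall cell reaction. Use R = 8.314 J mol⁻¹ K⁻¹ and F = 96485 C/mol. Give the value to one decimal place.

Cathode: Cu²⁺/Cu; anode: Sn²⁺/Sn. E°cell = (+0.34) − (-0.15) = +0.49 V, with n = 2.
ΔG° = −nFE° = −RT ln K, so ln K = nFE°/(RT) = (2)(96485)(+0.49) / ((8.314)(333)) = 34.153.
log₁₀ K = 34.153 / ln 10 = 14.8.

14.8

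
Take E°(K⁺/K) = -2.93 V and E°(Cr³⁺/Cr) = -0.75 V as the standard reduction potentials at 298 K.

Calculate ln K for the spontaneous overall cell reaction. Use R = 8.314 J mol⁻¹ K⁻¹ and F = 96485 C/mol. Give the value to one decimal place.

Cathode: Cr³⁺/Cr; anode: K⁺/K. E°cell = (-0.75) − (-2.93) = +2.18 V, with n = 3.
ΔG° = −nFE° = −RT ln K, so ln K = nFE°/(RT) = (3)(96485)(+2.18) / ((8.314)(298)) = 254.690.

254.7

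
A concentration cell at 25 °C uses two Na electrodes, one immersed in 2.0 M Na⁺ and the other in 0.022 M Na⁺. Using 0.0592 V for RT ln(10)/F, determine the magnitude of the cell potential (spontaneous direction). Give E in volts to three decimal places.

+0.116 V

For a concentration cell E°cell = 0. The 2.0 M side is the cathode (reduction is favoured where [Na⁺] is higher).
With n = 1, E = −(0.0592/1) log([Na⁺]ₐₙ/[Na⁺]꜀ₐₜ) = −(0.0592/1) log(0.022/2) = −(0.0592/1)(-1.959) = +0.116 V.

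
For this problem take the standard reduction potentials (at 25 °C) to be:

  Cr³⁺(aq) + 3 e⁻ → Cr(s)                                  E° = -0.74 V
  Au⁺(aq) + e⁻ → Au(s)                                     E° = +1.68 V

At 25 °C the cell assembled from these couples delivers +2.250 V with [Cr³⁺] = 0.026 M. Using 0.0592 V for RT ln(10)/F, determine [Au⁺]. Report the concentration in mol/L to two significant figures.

Au⁺/Au is the cathode, Cr³⁺/Cr the anode: E°cell = +2.42 V, n = 3.
Overall reaction: 3 Au⁺(aq) + Cr(s) → 3 Au(s) + Cr³⁺(aq); Q = [Cr³⁺]^1/[Au⁺]^3.
From E = E° − (0.0592/n) log Q: log Q = (E° − E)·n/0.0592 = (+2.42 − (+2.250))·3/0.0592 = 8.6149.
So 3·log[Au⁺] = 1·log(0.026) − log Q = -1.5850 − (8.6149) = -10.1999; log[Au⁺] = -10.1999 / 3 = -3.4000; [Au⁺] = 10^(-3.4000) ≈ 0.00040 M.

0.00040 M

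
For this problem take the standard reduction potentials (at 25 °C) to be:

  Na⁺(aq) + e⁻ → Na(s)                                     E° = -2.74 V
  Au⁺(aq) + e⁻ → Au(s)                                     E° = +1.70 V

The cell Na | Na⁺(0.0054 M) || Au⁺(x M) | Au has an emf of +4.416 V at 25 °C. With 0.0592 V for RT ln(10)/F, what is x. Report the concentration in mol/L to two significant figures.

Au⁺/Au is the cathode, Na⁺/Na the anode: E°cell = +4.44 V, n = 1.
Overall reaction: Au⁺(aq) + Na(s) → Au(s) + Na⁺(aq); Q = [Na⁺]^1/[Au⁺]^1.
From E = E° − (0.0592/n) log Q: log Q = (E° − E)·n/0.0592 = (+4.44 − (+4.416))·1/0.0592 = 0.4054.
So 1·log[Au⁺] = 1·log(0.0054) − log Q = -2.2676 − (0.4054) = -2.6730; [Au⁺] = 10^(-2.6730) ≈ 0.0021 M.

0.0021 M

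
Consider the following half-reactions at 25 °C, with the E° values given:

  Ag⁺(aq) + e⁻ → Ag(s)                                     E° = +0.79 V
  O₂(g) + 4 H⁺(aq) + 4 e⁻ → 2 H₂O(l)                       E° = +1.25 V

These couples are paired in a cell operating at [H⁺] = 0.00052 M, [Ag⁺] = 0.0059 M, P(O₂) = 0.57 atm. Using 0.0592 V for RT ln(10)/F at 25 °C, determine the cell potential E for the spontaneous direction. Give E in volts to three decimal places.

O₂/H₂O is the cathode (higher E°), Ag⁺/Ag the anode: E°cell = +1.25 − (+0.79) = +0.46 V, n = 4.
Overall: O₂(g) + 4 H⁺(aq) + 4 Ag(s) → 2 H₂O(l) + 4 Ag⁺(aq)
Q = [Ag⁺]^4 / (P(O₂)·[H⁺]^4); log Q = 4.464.
E = E° − (0.0592/n) log Q = +0.46 − (0.0592/4)(4.464) = +0.394 V.

+0.394 V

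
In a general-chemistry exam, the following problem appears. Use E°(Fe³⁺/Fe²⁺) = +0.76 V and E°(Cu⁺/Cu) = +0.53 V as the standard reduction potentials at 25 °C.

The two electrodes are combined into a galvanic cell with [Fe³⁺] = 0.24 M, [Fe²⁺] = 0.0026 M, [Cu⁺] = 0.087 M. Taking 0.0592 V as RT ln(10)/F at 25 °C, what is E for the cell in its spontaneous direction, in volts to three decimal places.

+0.409 V

Fe³⁺/Fe²⁺ is the cathode (higher E°), Cu⁺/Cu the anode: E°cell = +0.76 − (+0.53) = +0.23 V, n = 1.
Overall: Fe³⁺(aq) + Cu(s) → Fe²⁺(aq) + Cu⁺(aq)
Q = [Fe²⁺]·[Cu⁺] / ([Fe³⁺]); log Q = -3.026.
E = E° − (0.0592/n) log Q = +0.23 − (0.0592/1)(-3.026) = +0.409 V.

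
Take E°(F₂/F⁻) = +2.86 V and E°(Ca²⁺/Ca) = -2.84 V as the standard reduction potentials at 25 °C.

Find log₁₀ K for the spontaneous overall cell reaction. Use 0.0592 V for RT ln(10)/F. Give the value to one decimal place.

Cathode: F₂/F⁻; anode: Ca²⁺/Ca. E°cell = +5.70 V, n = 2.
log K = nE°cell / 0.0592 = (2)(+5.70) / 0.0592 = 192.6.

192.6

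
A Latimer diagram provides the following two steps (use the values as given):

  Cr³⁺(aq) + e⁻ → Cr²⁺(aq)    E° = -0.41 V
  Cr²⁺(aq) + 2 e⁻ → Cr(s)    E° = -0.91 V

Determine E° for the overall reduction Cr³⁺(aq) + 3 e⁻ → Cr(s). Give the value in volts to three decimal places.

Adding the free-energy changes (−nFE°) of the two steps gives −n₃FE°₃ = −n₁FE°₁ − n₂FE°₂.
E°₃ = (1×-0.41 + 2×-0.91) / 3 = (-2.230) / 3 = -0.743 V.

-0.743 V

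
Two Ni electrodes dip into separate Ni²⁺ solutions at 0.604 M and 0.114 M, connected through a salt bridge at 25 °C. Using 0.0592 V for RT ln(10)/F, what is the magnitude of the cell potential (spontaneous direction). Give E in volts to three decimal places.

For a concentration cell E°cell = 0. The 0.604 M side is the cathode (reduction is favoured where [Ni²⁺] is higher).
With n = 2, E = −(0.0592/2) log([Ni²⁺]ₐₙ/[Ni²⁺]꜀ₐₜ) = −(0.0592/2) log(0.114/0.604) = −(0.0592/2)(-0.724) = +0.021 V.

+0.021 V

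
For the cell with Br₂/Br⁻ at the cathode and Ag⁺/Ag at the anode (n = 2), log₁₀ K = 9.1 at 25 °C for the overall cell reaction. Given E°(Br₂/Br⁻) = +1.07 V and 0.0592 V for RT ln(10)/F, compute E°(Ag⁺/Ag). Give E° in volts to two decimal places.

+0.80 V

E°cell = (0.0592/n)·log K = (0.0592/2)(9.1) = +0.269 V.
Since Br₂/Br⁻ is the cathode and Ag⁺/Ag the anode, E°cell = E°(Br₂/Br⁻) − E°(Ag⁺/Ag).
So E°(Ag⁺/Ag) = E°(Br₂/Br⁻) − E°cell = (+1.07) − (+0.269) = +0.80 V.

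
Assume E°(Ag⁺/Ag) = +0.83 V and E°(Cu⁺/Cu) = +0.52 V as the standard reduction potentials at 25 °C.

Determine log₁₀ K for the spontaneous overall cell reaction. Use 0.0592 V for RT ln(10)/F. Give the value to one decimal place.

Cathode: Ag⁺/Ag; anode: Cu⁺/Cu. E°cell = +0.31 V, n = 1.
log K = nE°cell / 0.0592 = (1)(+0.31) / 0.0592 = 5.2.

5.2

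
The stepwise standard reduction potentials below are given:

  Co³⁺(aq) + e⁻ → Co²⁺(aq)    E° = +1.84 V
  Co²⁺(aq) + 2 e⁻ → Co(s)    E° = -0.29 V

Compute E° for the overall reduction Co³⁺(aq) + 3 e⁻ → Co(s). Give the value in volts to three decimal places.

Adding the free-energy changes (−nFE°) of the two steps gives −n₃FE°₃ = −n₁FE°₁ − n₂FE°₂.
E°₃ = (1×+1.84 + 2×-0.29) / 3 = (+1.260) / 3 = +0.420 V.

+0.420 V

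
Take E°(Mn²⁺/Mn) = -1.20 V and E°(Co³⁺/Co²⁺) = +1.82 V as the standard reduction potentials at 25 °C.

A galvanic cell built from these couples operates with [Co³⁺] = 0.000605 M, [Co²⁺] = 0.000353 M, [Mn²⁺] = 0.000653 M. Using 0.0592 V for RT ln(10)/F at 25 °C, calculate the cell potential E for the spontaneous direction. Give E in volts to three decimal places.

Co³⁺/Co²⁺ is the cathode (higher E°), Mn²⁺/Mn the anode: E°cell = +1.82 − (-1.20) = +3.02 V, n = 2.
Overall: 2 Co³⁺(aq) + Mn(s) → 2 Co²⁺(aq) + Mn²⁺(aq)
Q = [Co²⁺]^2·[Mn²⁺] / ([Co³⁺]^2); log Q = -3.653.
E = E° − (0.0592/n) log Q = +3.02 − (0.0592/2)(-3.653) = +3.128 V.

+3.128 V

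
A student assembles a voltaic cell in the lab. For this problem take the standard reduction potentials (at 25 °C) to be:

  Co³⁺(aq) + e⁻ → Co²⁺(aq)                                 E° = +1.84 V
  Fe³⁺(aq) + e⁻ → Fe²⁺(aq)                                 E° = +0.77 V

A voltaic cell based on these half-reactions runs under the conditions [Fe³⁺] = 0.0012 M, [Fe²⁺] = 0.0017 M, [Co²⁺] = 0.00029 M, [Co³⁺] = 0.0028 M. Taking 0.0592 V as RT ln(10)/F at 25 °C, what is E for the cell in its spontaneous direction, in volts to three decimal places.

Co³⁺/Co²⁺ is the cathode (higher E°), Fe³⁺/Fe²⁺ the anode: E°cell = +1.84 − (+0.77) = +1.07 V, n = 1.
Overall: Co³⁺(aq) + Fe²⁺(aq) → Co²⁺(aq) + Fe³⁺(aq)
Q = [Co²⁺]·[Fe³⁺] / ([Co³⁺]·[Fe²⁺]); log Q = -1.136.
E = E° − (0.0592/n) log Q = +1.07 − (0.0592/1)(-1.136) = +1.137 V.

+1.137 V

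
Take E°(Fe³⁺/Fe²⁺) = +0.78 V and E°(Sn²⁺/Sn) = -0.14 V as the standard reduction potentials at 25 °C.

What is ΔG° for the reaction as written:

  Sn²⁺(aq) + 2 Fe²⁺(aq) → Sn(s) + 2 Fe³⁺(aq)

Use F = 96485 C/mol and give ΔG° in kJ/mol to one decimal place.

+177.5 kJ/mol

As written, Sn²⁺/Sn is reduced (cathode) and Fe³⁺/Fe²⁺ is oxidised (anode), so E°cell = (-0.14) − (+0.78) = -0.92 V.
Balancing electrons gives n = 2.
ΔG° = −nFE° = −(2)(96485)(-0.92) = 177,532 J = +177.5 kJ/mol.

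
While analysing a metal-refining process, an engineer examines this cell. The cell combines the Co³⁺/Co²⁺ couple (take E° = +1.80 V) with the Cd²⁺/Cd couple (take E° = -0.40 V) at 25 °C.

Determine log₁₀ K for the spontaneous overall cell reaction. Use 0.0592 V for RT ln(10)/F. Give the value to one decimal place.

74.3

Cathode: Co³⁺/Co²⁺; anode: Cd²⁺/Cd. E°cell = +2.20 V, n = 2.
log K = nE°cell / 0.0592 = (2)(+2.20) / 0.0592 = 74.3.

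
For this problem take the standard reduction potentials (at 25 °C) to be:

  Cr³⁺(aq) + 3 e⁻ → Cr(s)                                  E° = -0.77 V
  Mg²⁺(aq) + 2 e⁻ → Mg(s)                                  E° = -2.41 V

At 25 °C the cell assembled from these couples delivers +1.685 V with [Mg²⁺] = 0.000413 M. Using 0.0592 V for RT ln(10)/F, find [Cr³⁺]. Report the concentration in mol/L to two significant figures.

Cr³⁺/Cr is the cathode, Mg²⁺/Mg the anode: E°cell = +1.64 V, n = 6.
Overall reaction: 2 Cr³⁺(aq) + 3 Mg(s) → 2 Cr(s) + 3 Mg²⁺(aq); Q = [Mg²⁺]^3/[Cr³⁺]^2.
From E = E° − (0.0592/n) log Q: log Q = (E° − E)·n/0.0592 = (+1.64 − (+1.685))·6/0.0592 = -4.5608.
So 2·log[Cr³⁺] = 3·log(0.000413) − log Q = -10.1521 − (-4.5608) = -5.5913; log[Cr³⁺] = -5.5913 / 2 = -2.7957; [Cr³⁺] = 10^(-2.7957) ≈ 0.0016 M.

0.0016 M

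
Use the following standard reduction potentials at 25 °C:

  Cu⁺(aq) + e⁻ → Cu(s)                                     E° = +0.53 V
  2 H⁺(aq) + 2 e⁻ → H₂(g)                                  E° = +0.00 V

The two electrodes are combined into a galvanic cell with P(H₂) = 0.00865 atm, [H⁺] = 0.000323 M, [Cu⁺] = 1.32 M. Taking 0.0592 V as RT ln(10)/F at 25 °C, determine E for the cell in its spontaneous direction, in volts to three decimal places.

+0.683 V

Cu⁺/Cu is the cathode (higher E°), H⁺/H₂ the anode: E°cell = +0.53 − (+0.00) = +0.53 V, n = 2.
Overall: 2 Cu⁺(aq) + H₂(g) → 2 Cu(s) + 2 H⁺(aq)
Q = [H⁺]^2 / ([Cu⁺]^2·P(H₂)); log Q = -5.160.
E = E° − (0.0592/n) log Q = +0.53 − (0.0592/2)(-5.160) = +0.683 V.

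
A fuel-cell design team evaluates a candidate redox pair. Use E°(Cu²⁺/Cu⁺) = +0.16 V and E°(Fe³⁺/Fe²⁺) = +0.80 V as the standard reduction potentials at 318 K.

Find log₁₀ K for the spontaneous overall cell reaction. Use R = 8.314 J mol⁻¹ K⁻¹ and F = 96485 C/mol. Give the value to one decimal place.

Cathode: Fe³⁺/Fe²⁺; anode: Cu²⁺/Cu⁺. E°cell = (+0.80) − (+0.16) = +0.64 V, with n = 1.
ΔG° = −nFE° = −RT ln K, so ln K = nFE°/(RT) = (1)(96485)(+0.64) / ((8.314)(318)) = 23.356.
log₁₀ K = 23.356 / ln 10 = 10.1.

10.1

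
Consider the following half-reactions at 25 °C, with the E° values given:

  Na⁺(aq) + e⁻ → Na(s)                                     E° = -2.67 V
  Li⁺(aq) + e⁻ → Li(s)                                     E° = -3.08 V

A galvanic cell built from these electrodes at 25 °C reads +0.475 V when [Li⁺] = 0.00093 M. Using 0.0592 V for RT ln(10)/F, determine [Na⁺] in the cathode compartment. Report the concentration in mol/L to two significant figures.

0.012 M

Na⁺/Na is the cathode, Li⁺/Li the anode: E°cell = +0.41 V, n = 1.
Overall reaction: Na⁺(aq) + Li(s) → Na(s) + Li⁺(aq); Q = [Li⁺]^1/[Na⁺]^1.
From E = E° − (0.0592/n) log Q: log Q = (E° − E)·n/0.0592 = (+0.41 − (+0.475))·1/0.0592 = -1.0980.
So 1·log[Na⁺] = 1·log(0.00093) − log Q = -3.0315 − (-1.0980) = -1.9335; [Na⁺] = 10^(-1.9335) ≈ 0.012 M.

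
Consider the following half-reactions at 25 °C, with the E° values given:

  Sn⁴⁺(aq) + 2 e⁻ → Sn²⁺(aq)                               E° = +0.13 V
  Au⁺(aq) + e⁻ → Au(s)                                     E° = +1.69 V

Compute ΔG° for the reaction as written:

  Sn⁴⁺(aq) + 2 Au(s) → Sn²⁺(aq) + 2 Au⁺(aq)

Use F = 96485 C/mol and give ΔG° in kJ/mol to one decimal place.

As written, Sn⁴⁺/Sn²⁺ is reduced (cathode) and Au⁺/Au is oxidised (anode), so E°cell = (+0.13) − (+1.69) = -1.56 V.
Balancing electrons gives n = 2.
ΔG° = −nFE° = −(2)(96485)(-1.56) = 301,033 J = +301.0 kJ/mol.

+301.0 kJ/mol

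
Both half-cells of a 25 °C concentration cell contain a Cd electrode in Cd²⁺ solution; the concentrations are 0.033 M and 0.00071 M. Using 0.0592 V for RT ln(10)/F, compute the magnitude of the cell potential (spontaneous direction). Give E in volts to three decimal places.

For a concentration cell E°cell = 0. The 0.033 M side is the cathode (reduction is favoured where [Cd²⁺] is higher).
With n = 2, E = −(0.0592/2) log([Cd²⁺]ₐₙ/[Cd²⁺]꜀ₐₜ) = −(0.0592/2) log(0.00071/0.033) = −(0.0592/2)(-1.667) = +0.049 V.

+0.049 V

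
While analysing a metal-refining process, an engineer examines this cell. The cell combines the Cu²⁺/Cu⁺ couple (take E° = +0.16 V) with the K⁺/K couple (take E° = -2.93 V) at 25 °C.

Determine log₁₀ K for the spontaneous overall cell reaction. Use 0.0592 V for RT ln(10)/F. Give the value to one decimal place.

52.2

Cathode: Cu²⁺/Cu⁺; anode: K⁺/K. E°cell = +3.09 V, n = 1.
log K = nE°cell / 0.0592 = (1)(+3.09) / 0.0592 = 52.2.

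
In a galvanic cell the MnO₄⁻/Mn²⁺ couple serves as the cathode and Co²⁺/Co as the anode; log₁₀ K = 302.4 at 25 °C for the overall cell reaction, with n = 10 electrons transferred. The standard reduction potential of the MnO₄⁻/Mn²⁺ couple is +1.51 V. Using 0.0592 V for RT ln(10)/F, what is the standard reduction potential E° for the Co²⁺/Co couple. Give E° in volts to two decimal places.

-0.28 V

E°cell = (0.0592/n)·log K = (0.0592/10)(302.4) = +1.790 V.
Since MnO₄⁻/Mn²⁺ is the cathode and Co²⁺/Co the anode, E°cell = E°(MnO₄⁻/Mn²⁺) − E°(Co²⁺/Co).
So E°(Co²⁺/Co) = E°(MnO₄⁻/Mn²⁺) − E°cell = (+1.51) − (+1.790) = -0.28 V.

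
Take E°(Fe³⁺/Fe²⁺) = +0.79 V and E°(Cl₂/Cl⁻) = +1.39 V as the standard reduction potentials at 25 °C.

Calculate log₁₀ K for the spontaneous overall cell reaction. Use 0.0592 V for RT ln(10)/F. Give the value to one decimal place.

20.3

Cathode: Cl₂/Cl⁻; anode: Fe³⁺/Fe²⁺. E°cell = +0.60 V, n = 2.
log K = nE°cell / 0.0592 = (2)(+0.60) / 0.0592 = 20.3.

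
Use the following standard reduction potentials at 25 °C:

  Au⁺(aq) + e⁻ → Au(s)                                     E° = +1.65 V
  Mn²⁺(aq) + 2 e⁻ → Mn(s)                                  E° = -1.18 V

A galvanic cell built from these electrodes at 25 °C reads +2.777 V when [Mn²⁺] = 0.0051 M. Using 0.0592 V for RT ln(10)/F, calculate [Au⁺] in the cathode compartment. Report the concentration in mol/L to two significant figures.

Au⁺/Au is the cathode, Mn²⁺/Mn the anode: E°cell = +2.83 V, n = 2.
Overall reaction: 2 Au⁺(aq) + Mn(s) → 2 Au(s) + Mn²⁺(aq); Q = [Mn²⁺]^1/[Au⁺]^2.
From E = E° − (0.0592/n) log Q: log Q = (E° − E)·n/0.0592 = (+2.83 − (+2.777))·2/0.0592 = 1.7905.
So 2·log[Au⁺] = 1·log(0.0051) − log Q = -2.2924 − (1.7905) = -4.0829; log[Au⁺] = -4.0829 / 2 = -2.0415; [Au⁺] = 10^(-2.0415) ≈ 0.0091 M.

0.0091 M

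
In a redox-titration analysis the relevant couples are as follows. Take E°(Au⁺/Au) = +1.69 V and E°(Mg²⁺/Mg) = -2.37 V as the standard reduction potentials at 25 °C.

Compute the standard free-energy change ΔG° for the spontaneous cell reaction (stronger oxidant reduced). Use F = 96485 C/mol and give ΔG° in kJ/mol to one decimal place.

Au⁺/Au (E° = +1.69 V) is the cathode; Mg²⁺/Mg (E° = -2.37 V) is the anode, so E°cell = +4.06 V.
Balancing electrons gives n = 2 (lcm of 1 and 2).
ΔG° = −nFE° = −(2)(96485)(+4.06) = -783,458 J = -783.5 kJ/mol.

-783.5 kJ/mol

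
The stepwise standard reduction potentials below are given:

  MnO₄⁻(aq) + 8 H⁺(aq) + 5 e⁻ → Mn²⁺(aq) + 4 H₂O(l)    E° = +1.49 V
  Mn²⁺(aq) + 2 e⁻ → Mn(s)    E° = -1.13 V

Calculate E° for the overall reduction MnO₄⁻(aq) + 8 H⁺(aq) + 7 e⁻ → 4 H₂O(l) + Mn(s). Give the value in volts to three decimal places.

Adding the free-energy changes (−nFE°) of the two steps gives −n₃FE°₃ = −n₁FE°₁ − n₂FE°₂.
E°₃ = (5×+1.49 + 2×-1.13) / 7 = (+5.190) / 7 = +0.741 V.

+0.741 V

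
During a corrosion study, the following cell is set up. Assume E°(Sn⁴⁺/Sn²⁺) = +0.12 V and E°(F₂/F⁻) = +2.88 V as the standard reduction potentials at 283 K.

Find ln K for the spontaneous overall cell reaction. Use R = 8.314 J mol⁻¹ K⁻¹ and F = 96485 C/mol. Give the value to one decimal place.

Cathode: F₂/F⁻; anode: Sn⁴⁺/Sn²⁺. E°cell = (+2.88) − (+0.12) = +2.76 V, with n = 2.
ΔG° = −nFE° = −RT ln K, so ln K = nFE°/(RT) = (2)(96485)(+2.76) / ((8.314)(283)) = 226.361.

226.4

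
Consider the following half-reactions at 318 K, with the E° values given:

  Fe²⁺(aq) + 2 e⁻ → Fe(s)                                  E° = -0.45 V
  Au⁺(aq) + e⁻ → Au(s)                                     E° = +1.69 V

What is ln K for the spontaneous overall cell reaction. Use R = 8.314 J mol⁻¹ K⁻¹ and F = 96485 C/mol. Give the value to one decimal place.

Cathode: Au⁺/Au; anode: Fe²⁺/Fe. E°cell = (+1.69) − (-0.45) = +2.14 V, with n = 2.
ΔG° = −nFE° = −RT ln K, so ln K = nFE°/(RT) = (2)(96485)(+2.14) / ((8.314)(318)) = 156.195.

156.2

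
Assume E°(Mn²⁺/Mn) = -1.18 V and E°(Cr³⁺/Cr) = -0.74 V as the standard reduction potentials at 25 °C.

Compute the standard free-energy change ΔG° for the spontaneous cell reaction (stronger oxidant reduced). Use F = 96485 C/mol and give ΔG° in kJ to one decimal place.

Cr³⁺/Cr (E° = -0.74 V) is the cathode; Mn²⁺/Mn (E° = -1.18 V) is the anode, so E°cell = +0.44 V.
Balancing electrons gives n = 6 (lcm of 3 and 2).
ΔG° = −nFE° = −(6)(96485)(+0.44) = -254,720 J = -254.7 kJ.

-254.7 kJ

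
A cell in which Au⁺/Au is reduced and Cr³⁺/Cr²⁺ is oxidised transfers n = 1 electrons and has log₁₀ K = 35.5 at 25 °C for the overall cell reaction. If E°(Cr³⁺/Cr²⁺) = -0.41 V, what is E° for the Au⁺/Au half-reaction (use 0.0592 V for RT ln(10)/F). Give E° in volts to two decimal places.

+1.69 V

E°cell = (0.0592/n)·log K = (0.0592/1)(35.5) = +2.102 V.
Since Au⁺/Au is the cathode and Cr³⁺/Cr²⁺ the anode, E°cell = E°(Au⁺/Au) − E°(Cr³⁺/Cr²⁺).
So E°(Au⁺/Au) = E°cell + E°(Cr³⁺/Cr²⁺) = +2.102 + (-0.41) = +1.69 V.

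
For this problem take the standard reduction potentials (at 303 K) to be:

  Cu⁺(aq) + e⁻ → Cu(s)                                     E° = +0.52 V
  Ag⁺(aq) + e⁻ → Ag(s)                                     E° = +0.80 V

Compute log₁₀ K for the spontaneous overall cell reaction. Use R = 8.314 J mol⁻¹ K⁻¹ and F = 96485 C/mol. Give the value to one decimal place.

Cathode: Ag⁺/Ag; anode: Cu⁺/Cu. E°cell = (+0.80) − (+0.52) = +0.28 V, with n = 1.
ΔG° = −nFE° = −RT ln K, so ln K = nFE°/(RT) = (1)(96485)(+0.28) / ((8.314)(303)) = 10.724.
log₁₀ K = 10.724 / ln 10 = 4.7.

4.7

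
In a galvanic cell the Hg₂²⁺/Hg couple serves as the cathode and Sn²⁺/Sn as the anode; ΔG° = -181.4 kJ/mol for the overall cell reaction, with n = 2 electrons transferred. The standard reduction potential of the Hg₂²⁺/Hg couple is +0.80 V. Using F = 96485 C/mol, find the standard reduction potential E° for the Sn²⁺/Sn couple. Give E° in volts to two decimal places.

-0.14 V

E°cell = −ΔG°/(nF) = −(-181.4×10³)/((2)(96485)) = +0.940 V.
Since Hg₂²⁺/Hg is the cathode and Sn²⁺/Sn the anode, E°cell = E°(Hg₂²⁺/Hg) − E°(Sn²⁺/Sn).
So E°(Sn²⁺/Sn) = E°(Hg₂²⁺/Hg) − E°cell = (+0.80) − (+0.940) = -0.14 V.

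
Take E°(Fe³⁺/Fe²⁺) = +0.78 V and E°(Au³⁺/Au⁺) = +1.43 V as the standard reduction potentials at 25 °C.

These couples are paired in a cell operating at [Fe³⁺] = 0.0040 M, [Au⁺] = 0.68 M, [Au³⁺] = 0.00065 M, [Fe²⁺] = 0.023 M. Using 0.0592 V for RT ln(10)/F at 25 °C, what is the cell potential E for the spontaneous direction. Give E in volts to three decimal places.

+0.606 V

Au³⁺/Au⁺ is the cathode (higher E°), Fe³⁺/Fe²⁺ the anode: E°cell = +1.43 − (+0.78) = +0.65 V, n = 2.
Overall: Au³⁺(aq) + 2 Fe²⁺(aq) → Au⁺(aq) + 2 Fe³⁺(aq)
Q = [Au⁺]·[Fe³⁺]^2 / ([Au³⁺]·[Fe²⁺]^2); log Q = 1.500.
E = E° − (0.0592/n) log Q = +0.65 − (0.0592/2)(1.500) = +0.606 V.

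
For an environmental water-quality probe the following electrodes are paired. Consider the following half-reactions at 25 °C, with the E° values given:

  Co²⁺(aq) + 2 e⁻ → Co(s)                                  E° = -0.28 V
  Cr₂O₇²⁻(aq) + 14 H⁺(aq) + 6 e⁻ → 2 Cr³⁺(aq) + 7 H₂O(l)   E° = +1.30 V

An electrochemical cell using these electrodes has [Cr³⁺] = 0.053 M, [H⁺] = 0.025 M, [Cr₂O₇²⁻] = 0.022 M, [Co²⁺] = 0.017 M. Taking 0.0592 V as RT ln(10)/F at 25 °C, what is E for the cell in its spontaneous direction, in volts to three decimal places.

+1.420 V

Cr₂O₇²⁻/Cr³⁺ is the cathode (higher E°), Co²⁺/Co the anode: E°cell = +1.30 − (-0.28) = +1.58 V, n = 6.
Overall: Cr₂O₇²⁻(aq) + 14 H⁺(aq) + 3 Co(s) → 2 Cr³⁺(aq) + 7 H₂O(l) + 3 Co²⁺(aq)
Q = [Cr³⁺]^2·[Co²⁺]^3 / ([Cr₂O₇²⁻]·[H⁺]^14); log Q = 16.226.
E = E° − (0.0592/n) log Q = +1.58 − (0.0592/6)(16.226) = +1.420 V.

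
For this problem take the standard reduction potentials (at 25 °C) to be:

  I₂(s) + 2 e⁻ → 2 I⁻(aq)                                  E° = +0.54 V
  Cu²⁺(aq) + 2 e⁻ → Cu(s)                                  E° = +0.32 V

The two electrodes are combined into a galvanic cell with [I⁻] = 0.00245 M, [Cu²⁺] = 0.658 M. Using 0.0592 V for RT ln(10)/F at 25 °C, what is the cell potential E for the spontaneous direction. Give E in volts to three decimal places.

I₂/I⁻ is the cathode (higher E°), Cu²⁺/Cu the anode: E°cell = +0.54 − (+0.32) = +0.22 V, n = 2.
Overall: I₂(s) + Cu(s) → 2 I⁻(aq) + Cu²⁺(aq)
Q = [I⁻]^2·[Cu²⁺]; log Q = -5.403.
E = E° − (0.0592/n) log Q = +0.22 − (0.0592/2)(-5.403) = +0.380 V.

+0.380 V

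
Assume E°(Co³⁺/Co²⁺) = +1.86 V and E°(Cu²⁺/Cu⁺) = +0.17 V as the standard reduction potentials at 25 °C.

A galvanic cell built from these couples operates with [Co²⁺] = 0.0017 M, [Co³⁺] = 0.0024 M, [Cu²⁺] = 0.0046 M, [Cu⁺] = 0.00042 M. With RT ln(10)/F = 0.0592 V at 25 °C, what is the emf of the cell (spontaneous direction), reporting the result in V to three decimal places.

Co³⁺/Co²⁺ is the cathode (higher E°), Cu²⁺/Cu⁺ the anode: E°cell = +1.86 − (+0.17) = +1.69 V, n = 1.
Overall: Co³⁺(aq) + Cu⁺(aq) → Co²⁺(aq) + Cu²⁺(aq)
Q = [Co²⁺]·[Cu²⁺] / ([Co³⁺]·[Cu⁺]); log Q = 0.890.
E = E° − (0.0592/n) log Q = +1.69 − (0.0592/1)(0.890) = +1.637 V.

+1.637 V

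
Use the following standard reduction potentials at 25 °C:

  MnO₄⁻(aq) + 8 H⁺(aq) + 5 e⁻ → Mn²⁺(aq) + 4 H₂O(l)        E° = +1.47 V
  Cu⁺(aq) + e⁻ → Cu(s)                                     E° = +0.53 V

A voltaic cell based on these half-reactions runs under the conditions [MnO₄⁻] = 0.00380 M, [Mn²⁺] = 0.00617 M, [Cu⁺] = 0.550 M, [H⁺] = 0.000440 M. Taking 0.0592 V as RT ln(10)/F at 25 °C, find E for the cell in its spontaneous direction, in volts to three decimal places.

MnO₄⁻/Mn²⁺ is the cathode (higher E°), Cu⁺/Cu the anode: E°cell = +1.47 − (+0.53) = +0.94 V, n = 5.
Overall: MnO₄⁻(aq) + 8 H⁺(aq) + 5 Cu(s) → Mn²⁺(aq) + 4 H₂O(l) + 5 Cu⁺(aq)
Q = [Mn²⁺]·[Cu⁺]^5 / ([MnO₄⁻]·[H⁺]^8); log Q = 25.765.
E = E° − (0.0592/n) log Q = +0.94 − (0.0592/5)(25.765) = +0.635 V.

+0.635 V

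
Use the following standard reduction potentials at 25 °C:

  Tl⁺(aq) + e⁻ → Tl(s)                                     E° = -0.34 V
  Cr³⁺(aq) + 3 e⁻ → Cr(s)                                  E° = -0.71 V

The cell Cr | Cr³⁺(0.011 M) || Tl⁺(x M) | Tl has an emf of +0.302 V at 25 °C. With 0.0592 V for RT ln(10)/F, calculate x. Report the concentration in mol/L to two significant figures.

0.016 M

Tl⁺/Tl is the cathode, Cr³⁺/Cr the anode: E°cell = +0.37 V, n = 3.
Overall reaction: 3 Tl⁺(aq) + Cr(s) → 3 Tl(s) + Cr³⁺(aq); Q = [Cr³⁺]^1/[Tl⁺]^3.
From E = E° − (0.0592/n) log Q: log Q = (E° − E)·n/0.0592 = (+0.37 − (+0.302))·3/0.0592 = 3.4459.
So 3·log[Tl⁺] = 1·log(0.011) − log Q = -1.9586 − (3.4459) = -5.4045; log[Tl⁺] = -5.4045 / 3 = -1.8015; [Tl⁺] = 10^(-1.8015) ≈ 0.016 M.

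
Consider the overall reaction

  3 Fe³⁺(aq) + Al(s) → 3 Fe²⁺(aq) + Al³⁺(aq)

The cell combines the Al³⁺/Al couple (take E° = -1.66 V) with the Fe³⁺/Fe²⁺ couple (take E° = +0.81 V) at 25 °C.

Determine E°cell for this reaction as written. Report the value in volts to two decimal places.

The Fe³⁺/Fe²⁺ couple has the higher reduction potential, so it is the cathode; Al³⁺/Al is oxidised at the anode.
E°cell = E°(cathode) − E°(anode) = (+0.81) − (-1.66) = +2.47 V.
Since E°cell > 0, the reaction is spontaneous under standard conditions.

+2.47 V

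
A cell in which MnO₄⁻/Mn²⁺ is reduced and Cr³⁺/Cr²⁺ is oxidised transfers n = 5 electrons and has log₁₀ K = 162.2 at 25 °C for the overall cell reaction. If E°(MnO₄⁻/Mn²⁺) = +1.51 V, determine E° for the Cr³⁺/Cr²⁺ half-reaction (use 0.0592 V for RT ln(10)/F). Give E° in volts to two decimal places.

-0.41 V

E°cell = (0.0592/n)·log K = (0.0592/5)(162.2) = +1.920 V.
Since MnO₄⁻/Mn²⁺ is the cathode and Cr³⁺/Cr²⁺ the anode, E°cell = E°(MnO₄⁻/Mn²⁺) − E°(Cr³⁺/Cr²⁺).
So E°(Cr³⁺/Cr²⁺) = E°(MnO₄⁻/Mn²⁺) − E°cell = (+1.51) − (+1.920) = -0.41 V.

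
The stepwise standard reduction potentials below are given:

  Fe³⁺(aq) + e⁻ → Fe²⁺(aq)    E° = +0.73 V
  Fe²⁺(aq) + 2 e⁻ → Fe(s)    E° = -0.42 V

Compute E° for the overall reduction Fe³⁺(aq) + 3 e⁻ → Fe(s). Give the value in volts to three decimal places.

-0.037 V

Since ΔG° = −nFE° is additive over sequential reductions, n₃E°₃ = n₁E°₁ + n₂E°₂.
E°₃ = (1×+0.73 + 2×-0.42) / 3 = (-0.110) / 3 = -0.037 V.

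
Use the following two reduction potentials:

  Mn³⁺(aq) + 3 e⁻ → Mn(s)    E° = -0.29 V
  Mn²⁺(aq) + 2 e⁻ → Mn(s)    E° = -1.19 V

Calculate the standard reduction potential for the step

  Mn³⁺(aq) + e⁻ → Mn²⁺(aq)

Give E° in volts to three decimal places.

Sequential free energies add, so n₃E°₃ = n₁E°₁ + n₂E°₂.
With n₃ = 3, and the known step contributing 2×(-1.19) V, the unknown satisfies 1·E° = 3×(-0.29) − 2×(-1.19) = +1.510.
E° = +1.510 / 1 = +1.510 V.

+1.510 V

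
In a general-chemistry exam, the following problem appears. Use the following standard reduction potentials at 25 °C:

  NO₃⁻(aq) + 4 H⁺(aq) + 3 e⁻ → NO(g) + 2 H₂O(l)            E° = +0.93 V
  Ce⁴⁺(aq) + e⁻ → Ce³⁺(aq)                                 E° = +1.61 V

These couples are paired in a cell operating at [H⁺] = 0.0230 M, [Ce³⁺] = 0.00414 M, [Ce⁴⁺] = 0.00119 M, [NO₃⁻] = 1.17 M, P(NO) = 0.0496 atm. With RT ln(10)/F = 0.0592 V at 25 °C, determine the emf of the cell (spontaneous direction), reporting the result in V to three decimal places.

+0.750 V

Ce⁴⁺/Ce³⁺ is the cathode (higher E°), NO₃⁻/NO the anode: E°cell = +1.61 − (+0.93) = +0.68 V, n = 3.
Overall: 3 Ce⁴⁺(aq) + NO(g) + 2 H₂O(l) → 3 Ce³⁺(aq) + NO₃⁻(aq) + 4 H⁺(aq)
Q = [Ce³⁺]^3·[NO₃⁻]·[H⁺]^4 / ([Ce⁴⁺]^3·P(NO)); log Q = -3.556.
E = E° − (0.0592/n) log Q = +0.68 − (0.0592/3)(-3.556) = +0.750 V.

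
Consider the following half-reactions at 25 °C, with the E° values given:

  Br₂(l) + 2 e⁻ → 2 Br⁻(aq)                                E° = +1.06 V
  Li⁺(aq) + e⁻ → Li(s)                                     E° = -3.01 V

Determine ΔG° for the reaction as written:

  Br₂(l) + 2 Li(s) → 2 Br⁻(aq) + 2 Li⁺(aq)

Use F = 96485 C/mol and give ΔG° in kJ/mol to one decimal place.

As written, Br₂/Br⁻ is reduced (cathode) and Li⁺/Li is oxidised (anode), so E°cell = (+1.06) − (-3.01) = +4.07 V.
Balancing electrons gives n = 2.
ΔG° = −nFE° = −(2)(96485)(+4.07) = -785,388 J = -785.4 kJ/mol.

-785.4 kJ/mol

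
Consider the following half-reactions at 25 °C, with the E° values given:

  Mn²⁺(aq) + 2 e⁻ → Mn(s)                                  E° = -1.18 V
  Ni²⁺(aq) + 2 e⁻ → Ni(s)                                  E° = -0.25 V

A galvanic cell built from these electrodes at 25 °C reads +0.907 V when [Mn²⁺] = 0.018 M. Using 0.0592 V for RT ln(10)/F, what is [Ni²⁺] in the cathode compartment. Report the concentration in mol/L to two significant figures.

Ni²⁺/Ni is the cathode, Mn²⁺/Mn the anode: E°cell = +0.93 V, n = 2.
Overall reaction: Ni²⁺(aq) + Mn(s) → Ni(s) + Mn²⁺(aq); Q = [Mn²⁺]^1/[Ni²⁺]^1.
From E = E° − (0.0592/n) log Q: log Q = (E° − E)·n/0.0592 = (+0.93 − (+0.907))·2/0.0592 = 0.7770.
So 1·log[Ni²⁺] = 1·log(0.018) − log Q = -1.7447 − (0.7770) = -2.5217; [Ni²⁺] = 10^(-2.5217) ≈ 0.0030 M.

0.0030 M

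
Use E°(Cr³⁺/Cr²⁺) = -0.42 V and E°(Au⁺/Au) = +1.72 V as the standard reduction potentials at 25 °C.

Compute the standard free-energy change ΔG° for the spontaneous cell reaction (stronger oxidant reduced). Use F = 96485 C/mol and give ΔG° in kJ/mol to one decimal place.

Au⁺/Au (E° = +1.72 V) is the cathode; Cr³⁺/Cr²⁺ (E° = -0.42 V) is the anode, so E°cell = +2.14 V.
Balancing electrons gives n = 1 (lcm of 1 and 1).
ΔG° = −nFE° = −(1)(96485)(+2.14) = -206,478 J = -206.5 kJ/mol.

-206.5 kJ/mol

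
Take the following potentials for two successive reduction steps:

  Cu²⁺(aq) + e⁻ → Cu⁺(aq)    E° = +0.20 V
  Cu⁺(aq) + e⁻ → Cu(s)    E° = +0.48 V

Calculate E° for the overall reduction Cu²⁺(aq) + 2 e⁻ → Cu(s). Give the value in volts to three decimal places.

Adding the free-energy changes (−nFE°) of the two steps gives −n₃FE°₃ = −n₁FE°₁ − n₂FE°₂.
E°₃ = (1×+0.20 + 1×+0.48) / 2 = (+0.680) / 2 = +0.340 V.

+0.340 V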